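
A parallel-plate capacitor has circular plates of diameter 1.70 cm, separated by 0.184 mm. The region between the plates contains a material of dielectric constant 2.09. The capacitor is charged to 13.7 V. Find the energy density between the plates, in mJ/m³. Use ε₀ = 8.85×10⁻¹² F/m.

E = V/d = 13.7 / 1.84×10⁻⁴ = 7.45×10⁴ V/m.
u = ½κε₀E² = ½ × 2.09 × 8.85×10⁻¹² × (7.45×10⁴)² = 5.13×10⁻² J/m³.

51.3 mJ/m³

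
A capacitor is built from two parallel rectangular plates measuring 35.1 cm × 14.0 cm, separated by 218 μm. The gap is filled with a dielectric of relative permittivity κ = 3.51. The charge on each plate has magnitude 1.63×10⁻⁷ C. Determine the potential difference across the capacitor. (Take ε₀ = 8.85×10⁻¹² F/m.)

V ≈ 23.3 V

A = 35.1 × 14.0 cm² = 4.91×10⁻² m².
C = κε₀A/d = 3.51 × 8.85×10⁻¹² × 4.91×10⁻² / 2.18×10⁻⁴ = 7.00×10⁻⁹ F.
V = Q/C = 1.63×10⁻⁷ / 7.00×10⁻⁹ = 23.3 V.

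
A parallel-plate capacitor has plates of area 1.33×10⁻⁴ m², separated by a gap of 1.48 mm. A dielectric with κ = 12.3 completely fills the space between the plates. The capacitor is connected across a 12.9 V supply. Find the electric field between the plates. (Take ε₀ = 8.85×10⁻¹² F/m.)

E ≈ 8.72 V/mm

E = V/d = 12.9 / 1.48×10⁻³ = 8.72×10³ V/m.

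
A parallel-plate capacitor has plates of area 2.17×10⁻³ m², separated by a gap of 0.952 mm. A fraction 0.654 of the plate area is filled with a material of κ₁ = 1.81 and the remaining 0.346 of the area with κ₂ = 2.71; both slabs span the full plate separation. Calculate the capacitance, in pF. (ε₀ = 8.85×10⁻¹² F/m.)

Side-by-side slabs ⇒ two capacitors in parallel, each spanning the full gap.
C₁ = κ₁ε₀A₁/d = 1.81 × 8.85×10⁻¹² × 1.42×10⁻³ / 9.52×10⁻⁴ = 2.39×10⁻¹¹ F.
C₂ = κ₂ε₀A₂/d = 2.71 × 8.85×10⁻¹² × 7.51×10⁻⁴ / 9.52×10⁻⁴ = 1.89×10⁻¹¹ F.
C = C₁ + C₂ = 4.28×10⁻¹¹ F.

C ≈ 42.8 pF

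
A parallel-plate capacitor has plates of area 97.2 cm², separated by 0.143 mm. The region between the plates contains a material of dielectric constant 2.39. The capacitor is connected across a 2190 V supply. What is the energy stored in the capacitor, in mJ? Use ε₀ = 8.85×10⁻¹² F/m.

U ≈ 3.45 mJ

A = 97.2 cm² = 9.72×10⁻³ m².
C = κε₀A/d = 2.39 × 8.85×10⁻¹² × 9.72×10⁻³ / 1.43×10⁻⁴ = 1.44×10⁻⁹ F.
U = ½CV² = ½ × 1.44×10⁻⁹ × (2190)² = 3.45×10⁻³ J.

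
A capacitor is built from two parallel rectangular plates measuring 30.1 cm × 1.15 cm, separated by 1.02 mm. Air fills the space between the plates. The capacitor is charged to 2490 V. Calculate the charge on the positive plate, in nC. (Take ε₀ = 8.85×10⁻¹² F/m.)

A = 30.1 × 1.15 cm² = 3.46×10⁻³ m².
C = ε₀A/d = 8.85×10⁻¹² × 3.46×10⁻³ / 1.02×10⁻³ = 3.00×10⁻¹¹ F.
Q = CV = 3.00×10⁻¹¹ × 2490 = 7.48×10⁻⁸ C.

Q ≈ 74.8 nC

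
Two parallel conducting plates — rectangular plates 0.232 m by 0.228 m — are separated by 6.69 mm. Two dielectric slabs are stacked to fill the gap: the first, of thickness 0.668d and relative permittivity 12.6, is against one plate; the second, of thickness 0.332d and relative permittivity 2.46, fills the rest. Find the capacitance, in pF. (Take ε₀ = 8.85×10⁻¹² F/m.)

C ≈ 372 pF

A = 0.232 × 0.228 m² = 5.29×10⁻² m².
Stacked slabs ⇒ two capacitors in series, each with the full plate area.
C₁ = κ₁ε₀A/d₁ = 12.6 × 8.85×10⁻¹² × 5.29×10⁻² / 4.47×10⁻³ = 1.32×10⁻⁹ F.
C₂ = κ₂ε₀A/d₂ = 2.46 × 8.85×10⁻¹² × 5.29×10⁻² / 2.22×10⁻³ = 5.18×10⁻¹⁰ F.
C = (1/C₁ + 1/C₂)⁻¹ = 3.72×10⁻¹⁰ F.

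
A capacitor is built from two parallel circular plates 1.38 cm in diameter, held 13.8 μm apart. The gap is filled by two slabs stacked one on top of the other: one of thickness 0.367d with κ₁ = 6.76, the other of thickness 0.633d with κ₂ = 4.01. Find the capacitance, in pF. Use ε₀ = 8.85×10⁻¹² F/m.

C ≈ 452 pF

A = π(1.38/2 cm)² = 1.50×10⁻⁴ m².
Stacked slabs ⇒ two capacitors in series, each with the full plate area.
C₁ = κ₁ε₀A/d₁ = 6.76 × 8.85×10⁻¹² × 1.50×10⁻⁴ / 5.06×10⁻⁶ = 1.77×10⁻⁹ F.
C₂ = κ₂ε₀A/d₂ = 4.01 × 8.85×10⁻¹² × 1.50×10⁻⁴ / 8.74×10⁻⁶ = 6.08×10⁻¹⁰ F.
C = (1/C₁ + 1/C₂)⁻¹ = 4.52×10⁻¹⁰ F.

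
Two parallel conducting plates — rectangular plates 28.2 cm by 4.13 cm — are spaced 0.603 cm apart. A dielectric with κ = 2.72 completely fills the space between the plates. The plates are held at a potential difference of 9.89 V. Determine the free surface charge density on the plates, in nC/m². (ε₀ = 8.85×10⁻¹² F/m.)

σ ≈ 39.5 nC/m²

A = 28.2 × 4.13 cm² = 1.16×10⁻² m².
C = κε₀A/d = 2.72 × 8.85×10⁻¹² × 1.16×10⁻² / 6.03×10⁻³ = 4.65×10⁻¹¹ F.
σ = Q/A = CV/A = 4.65×10⁻¹¹ × 9.89 / 1.16×10⁻² = 3.95×10⁻⁸ C/m².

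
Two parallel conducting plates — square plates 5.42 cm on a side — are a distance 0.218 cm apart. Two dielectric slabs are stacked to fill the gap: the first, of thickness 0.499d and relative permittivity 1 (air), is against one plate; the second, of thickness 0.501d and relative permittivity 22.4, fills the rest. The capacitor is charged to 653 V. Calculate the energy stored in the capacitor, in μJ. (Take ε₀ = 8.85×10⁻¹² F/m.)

A = (5.42 cm)² = 2.94×10⁻³ m².
Stacked slabs ⇒ two capacitors in series, each with the full plate area.
C₁ = κ₁ε₀A/d₁ = 1.00 × 8.85×10⁻¹² × 2.94×10⁻³ / 1.09×10⁻³ = 2.39×10⁻¹¹ F.
C₂ = κ₂ε₀A/d₂ = 22.4 × 8.85×10⁻¹² × 2.94×10⁻³ / 1.09×10⁻³ = 5.33×10⁻¹⁰ F.
C = (1/C₁ + 1/C₂)⁻¹ = 2.29×10⁻¹¹ F.
U = ½CV² = ½ × 2.29×10⁻¹¹ × (653)² = 4.88×10⁻⁶ J.

4.88 μJ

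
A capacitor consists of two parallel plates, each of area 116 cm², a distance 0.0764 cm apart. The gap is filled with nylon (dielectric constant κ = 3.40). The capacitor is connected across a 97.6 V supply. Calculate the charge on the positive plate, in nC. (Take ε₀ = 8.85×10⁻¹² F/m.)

Q ≈ 44.6 nC

A = 116 cm² = 1.16×10⁻² m².
C = κε₀A/d = 3.40 × 8.85×10⁻¹² × 1.16×10⁻² / 7.64×10⁻⁴ = 4.57×10⁻¹⁰ F.
Q = CV = 4.57×10⁻¹⁰ × 97.6 = 4.46×10⁻⁸ C.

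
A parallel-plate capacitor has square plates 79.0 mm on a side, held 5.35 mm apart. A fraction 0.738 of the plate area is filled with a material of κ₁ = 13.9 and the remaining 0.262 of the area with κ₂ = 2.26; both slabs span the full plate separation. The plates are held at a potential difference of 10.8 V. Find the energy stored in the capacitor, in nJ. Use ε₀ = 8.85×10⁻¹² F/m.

A = (79.0 mm)² = 6.24×10⁻³ m².
Side-by-side slabs ⇒ two capacitors in parallel, each spanning the full gap.
C₁ = κ₁ε₀A₁/d = 13.9 × 8.85×10⁻¹² × 4.61×10⁻³ / 5.35×10⁻³ = 1.06×10⁻¹⁰ F.
C₂ = κ₂ε₀A₂/d = 2.26 × 8.85×10⁻¹² × 1.64×10⁻³ / 5.35×10⁻³ = 6.11×10⁻¹² F.
C = C₁ + C₂ = 1.12×10⁻¹⁰ F.
U = ½CV² = ½ × 1.12×10⁻¹⁰ × (10.8)² = 6.53×10⁻⁹ J.

U ≈ 6.53 nJ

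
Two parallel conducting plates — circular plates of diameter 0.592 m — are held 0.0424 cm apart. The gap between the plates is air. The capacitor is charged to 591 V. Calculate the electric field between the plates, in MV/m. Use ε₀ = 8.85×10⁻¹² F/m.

E ≈ 1.39 MV/m

E = V/d = 591 / 4.24×10⁻⁴ = 1.39×10⁶ V/m.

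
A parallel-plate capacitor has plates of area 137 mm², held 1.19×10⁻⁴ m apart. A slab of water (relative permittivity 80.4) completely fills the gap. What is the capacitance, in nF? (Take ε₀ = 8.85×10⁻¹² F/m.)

0.819 nF

A = 137 mm² = 1.37×10⁻⁴ m².
C = κε₀A/d = 80.4 × 8.85×10⁻¹² × 1.37×10⁻⁴ / 1.19×10⁻⁴ = 8.19×10⁻¹⁰ F.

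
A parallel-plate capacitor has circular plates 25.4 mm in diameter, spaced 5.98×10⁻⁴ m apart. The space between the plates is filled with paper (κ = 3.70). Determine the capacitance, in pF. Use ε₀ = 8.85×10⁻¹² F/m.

27.7 pF

A = π(25.4/2 mm)² = 5.07×10⁻⁴ m².
C = κε₀A/d = 3.70 × 8.85×10⁻¹² × 5.07×10⁻⁴ / 5.98×10⁻⁴ = 2.77×10⁻¹¹ F.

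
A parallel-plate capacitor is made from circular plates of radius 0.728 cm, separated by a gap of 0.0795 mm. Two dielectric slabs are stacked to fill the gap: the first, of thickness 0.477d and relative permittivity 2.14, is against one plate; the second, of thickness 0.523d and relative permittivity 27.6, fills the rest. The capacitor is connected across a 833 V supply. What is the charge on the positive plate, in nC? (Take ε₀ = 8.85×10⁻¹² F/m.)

Q ≈ 63.8 nC

A = π(0.728 cm)² = 1.66×10⁻⁴ m².
Stacked slabs ⇒ two capacitors in series, each with the full plate area.
C₁ = κ₁ε₀A/d₁ = 2.14 × 8.85×10⁻¹² × 1.66×10⁻⁴ / 3.79×10⁻⁵ = 8.32×10⁻¹¹ F.
C₂ = κ₂ε₀A/d₂ = 27.6 × 8.85×10⁻¹² × 1.66×10⁻⁴ / 4.16×10⁻⁵ = 9.78×10⁻¹⁰ F.
C = (1/C₁ + 1/C₂)⁻¹ = 7.66×10⁻¹¹ F.
Q = CV = 7.66×10⁻¹¹ × 833 = 6.38×10⁻⁸ C.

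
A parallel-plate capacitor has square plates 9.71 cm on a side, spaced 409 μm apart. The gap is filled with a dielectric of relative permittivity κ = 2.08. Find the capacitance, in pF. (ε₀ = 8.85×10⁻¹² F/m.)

C ≈ 424 pF

A = (9.71 cm)² = 9.43×10⁻³ m².
C = κε₀A/d = 2.08 × 8.85×10⁻¹² × 9.43×10⁻³ / 4.09×10⁻⁴ = 4.24×10⁻¹⁰ F.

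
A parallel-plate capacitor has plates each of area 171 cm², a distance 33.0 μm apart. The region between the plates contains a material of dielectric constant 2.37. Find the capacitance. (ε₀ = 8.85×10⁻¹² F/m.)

A = 171 cm² = 1.71×10⁻² m².
C = κε₀A/d = 2.37 × 8.85×10⁻¹² × 1.71×10⁻² / 3.30×10⁻⁵ = 1.09×10⁻⁸ F.

10.9 nF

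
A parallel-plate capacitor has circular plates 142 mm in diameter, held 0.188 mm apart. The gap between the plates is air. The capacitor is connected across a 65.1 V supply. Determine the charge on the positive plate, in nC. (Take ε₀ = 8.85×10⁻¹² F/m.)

A = π(142/2 mm)² = 1.58×10⁻² m².
C = ε₀A/d = 8.85×10⁻¹² × 1.58×10⁻² / 1.88×10⁻⁴ = 7.46×10⁻¹⁰ F.
Q = CV = 7.46×10⁻¹⁰ × 65.1 = 4.85×10⁻⁸ C.

48.5 nC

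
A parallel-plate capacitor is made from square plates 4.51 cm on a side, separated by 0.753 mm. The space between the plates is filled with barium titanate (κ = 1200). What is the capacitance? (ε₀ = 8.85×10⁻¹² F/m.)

A = (4.51 cm)² = 2.03×10⁻³ m².
C = κε₀A/d = 1200 × 8.85×10⁻¹² × 2.03×10⁻³ / 7.53×10⁻⁴ = 2.87×10⁻⁸ F.

28.7 nF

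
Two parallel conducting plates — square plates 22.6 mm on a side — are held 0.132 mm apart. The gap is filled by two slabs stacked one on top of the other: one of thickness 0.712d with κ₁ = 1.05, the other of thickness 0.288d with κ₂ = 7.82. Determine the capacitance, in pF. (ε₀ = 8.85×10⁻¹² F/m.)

A = (22.6 mm)² = 5.11×10⁻⁴ m².
Stacked slabs ⇒ two capacitors in series, each with the full plate area.
C₁ = κ₁ε₀A/d₁ = 1.05 × 8.85×10⁻¹² × 5.11×10⁻⁴ / 9.40×10⁻⁵ = 5.05×10⁻¹¹ F.
C₂ = κ₂ε₀A/d₂ = 7.82 × 8.85×10⁻¹² × 5.11×10⁻⁴ / 3.80×10⁻⁵ = 9.30×10⁻¹⁰ F.
C = (1/C₁ + 1/C₂)⁻¹ = 4.79×10⁻¹¹ F.

47.9 pF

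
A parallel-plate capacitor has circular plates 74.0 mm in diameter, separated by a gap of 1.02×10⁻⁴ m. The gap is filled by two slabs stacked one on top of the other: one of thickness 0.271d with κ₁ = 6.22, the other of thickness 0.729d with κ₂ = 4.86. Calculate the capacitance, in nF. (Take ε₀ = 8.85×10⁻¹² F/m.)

A = π(74.0/2 mm)² = 4.30×10⁻³ m².
Stacked slabs ⇒ two capacitors in series, each with the full plate area.
C₁ = κ₁ε₀A/d₁ = 6.22 × 8.85×10⁻¹² × 4.30×10⁻³ / 2.76×10⁻⁵ = 8.56×10⁻⁹ F.
C₂ = κ₂ε₀A/d₂ = 4.86 × 8.85×10⁻¹² × 4.30×10⁻³ / 7.44×10⁻⁵ = 2.49×10⁻⁹ F.
C = (1/C₁ + 1/C₂)⁻¹ = 1.93×10⁻⁹ F.

C ≈ 1.93 nF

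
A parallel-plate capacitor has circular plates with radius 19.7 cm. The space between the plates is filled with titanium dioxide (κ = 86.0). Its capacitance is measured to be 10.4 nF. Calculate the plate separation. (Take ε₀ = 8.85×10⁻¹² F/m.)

A = π(19.7 cm)² = 0.122 m².
d = κε₀A/C = 86.0 × 8.85×10⁻¹² × 0.122 / 1.04×10⁻⁸ = 8.92×10⁻³ m.

8.92 mm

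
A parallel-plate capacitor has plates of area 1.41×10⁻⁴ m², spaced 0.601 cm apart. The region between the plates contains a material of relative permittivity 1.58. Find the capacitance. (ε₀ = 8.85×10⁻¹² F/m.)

C = κε₀A/d = 1.58 × 8.85×10⁻¹² × 1.41×10⁻⁴ / 6.01×10⁻³ = 3.28×10⁻¹³ F.

3.28×10⁻¹³ F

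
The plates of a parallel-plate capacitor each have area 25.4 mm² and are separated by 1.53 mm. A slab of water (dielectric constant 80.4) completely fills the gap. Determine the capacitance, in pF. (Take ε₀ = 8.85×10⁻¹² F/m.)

A = 25.4 mm² = 2.54×10⁻⁵ m².
C = κε₀A/d = 80.4 × 8.85×10⁻¹² × 2.54×10⁻⁵ / 1.53×10⁻³ = 1.18×10⁻¹¹ F.

11.8 pF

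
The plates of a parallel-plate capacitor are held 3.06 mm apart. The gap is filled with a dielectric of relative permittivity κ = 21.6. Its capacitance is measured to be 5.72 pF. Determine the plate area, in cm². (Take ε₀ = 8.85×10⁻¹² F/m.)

A = Cd/(κε₀) = 5.72×10⁻¹² × 3.06×10⁻³ / (21.6 × 8.85×10⁻¹²) = 9.16×10⁻⁵ m².

A ≈ 0.916 cm²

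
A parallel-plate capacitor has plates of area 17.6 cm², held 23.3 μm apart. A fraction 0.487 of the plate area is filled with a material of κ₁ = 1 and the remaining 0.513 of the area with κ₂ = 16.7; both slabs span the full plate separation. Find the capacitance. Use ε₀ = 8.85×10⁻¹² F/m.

A = 17.6 cm² = 1.76×10⁻³ m².
Side-by-side slabs ⇒ two capacitors in parallel, each spanning the full gap.
C₁ = κ₁ε₀A₁/d = 1.00 × 8.85×10⁻¹² × 8.57×10⁻⁴ / 2.33×10⁻⁵ = 3.26×10⁻¹⁰ F.
C₂ = κ₂ε₀A₂/d = 16.7 × 8.85×10⁻¹² × 9.03×10⁻⁴ / 2.33×10⁻⁵ = 5.73×10⁻⁹ F.
C = C₁ + C₂ = 6.05×10⁻⁹ F.

C ≈ 6.05 nF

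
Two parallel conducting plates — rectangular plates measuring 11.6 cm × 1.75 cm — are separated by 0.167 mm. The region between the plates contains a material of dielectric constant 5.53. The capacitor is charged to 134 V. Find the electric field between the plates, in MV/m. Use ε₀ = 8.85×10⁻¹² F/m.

E = V/d = 134 / 1.67×10⁻⁴ = 8.02×10⁵ V/m.

0.802 MV/m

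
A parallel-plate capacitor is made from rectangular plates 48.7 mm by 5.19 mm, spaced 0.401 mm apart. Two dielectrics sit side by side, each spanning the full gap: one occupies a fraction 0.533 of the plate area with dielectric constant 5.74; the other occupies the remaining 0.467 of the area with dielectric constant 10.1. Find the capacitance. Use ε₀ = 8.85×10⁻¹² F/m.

A = 48.7 × 5.19 mm² = 2.53×10⁻⁴ m².
Side-by-side slabs ⇒ two capacitors in parallel, each spanning the full gap.
C₁ = κ₁ε₀A₁/d = 5.74 × 8.85×10⁻¹² × 1.35×10⁻⁴ / 4.01×10⁻⁴ = 1.71×10⁻¹¹ F.
C₂ = κ₂ε₀A₂/d = 10.1 × 8.85×10⁻¹² × 1.18×10⁻⁴ / 4.01×10⁻⁴ = 2.63×10⁻¹¹ F.
C = C₁ + C₂ = 4.34×10⁻¹¹ F.

43.4 pF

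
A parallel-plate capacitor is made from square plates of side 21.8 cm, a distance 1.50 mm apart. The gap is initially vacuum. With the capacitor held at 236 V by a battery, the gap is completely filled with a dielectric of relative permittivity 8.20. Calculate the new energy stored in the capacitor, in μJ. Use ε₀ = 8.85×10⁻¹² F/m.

A = (21.8 cm)² = 4.75×10⁻² m².
Initially C₁ = ε₀A/d = 8.85×10⁻¹² × 4.75×10⁻² / 1.50×10⁻³ = 2.80×10⁻¹⁰ F.
U₁ = 7.81×10⁻⁶ J.
Battery connected ⇒ V is held fixed. C₂ = 8.20 C₁ and U = ½CV², so U₂/U₁ = C₂/C₁ = 8.20.
U₂ = 8.20 × 7.81×10⁻⁶ = 6.40×10⁻⁵ J.

U ≈ 64.0 μJ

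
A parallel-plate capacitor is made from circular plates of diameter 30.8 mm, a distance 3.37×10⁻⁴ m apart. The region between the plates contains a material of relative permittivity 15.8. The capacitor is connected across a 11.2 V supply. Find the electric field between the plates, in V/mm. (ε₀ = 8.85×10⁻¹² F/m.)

E = V/d = 11.2 / 3.37×10⁻⁴ = 3.32×10⁴ V/m.

E ≈ 33.2 V/mm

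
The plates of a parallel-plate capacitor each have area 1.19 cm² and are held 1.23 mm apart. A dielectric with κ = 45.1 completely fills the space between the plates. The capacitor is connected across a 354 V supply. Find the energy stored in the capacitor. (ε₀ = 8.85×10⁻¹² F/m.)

A = 1.19 cm² = 1.19×10⁻⁴ m².
C = κε₀A/d = 45.1 × 8.85×10⁻¹² × 1.19×10⁻⁴ / 1.23×10⁻³ = 3.86×10⁻¹¹ F.
U = ½CV² = ½ × 3.86×10⁻¹¹ × (354)² = 2.42×10⁻⁶ J.

U ≈ 2.42 μJ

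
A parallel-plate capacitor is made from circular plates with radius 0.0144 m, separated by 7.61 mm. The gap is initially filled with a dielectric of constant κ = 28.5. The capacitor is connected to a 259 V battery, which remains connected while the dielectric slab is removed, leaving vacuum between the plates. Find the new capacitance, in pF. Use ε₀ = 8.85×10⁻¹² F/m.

C ≈ 0.758 pF

A = π(0.0144 m)² = 6.51×10⁻⁴ m².
Initially C₁ = κε₀A/d = 28.5 × 8.85×10⁻¹² × 6.51×10⁻⁴ / 7.61×10⁻³ = 2.16×10⁻¹¹ F.
C = κε₀A/d scales with κ, so C₂/C₁ = 1/κ = 1/28.5 = 0.0351.
C₂ = 0.0351 × 2.16×10⁻¹¹ = 7.58×10⁻¹³ F.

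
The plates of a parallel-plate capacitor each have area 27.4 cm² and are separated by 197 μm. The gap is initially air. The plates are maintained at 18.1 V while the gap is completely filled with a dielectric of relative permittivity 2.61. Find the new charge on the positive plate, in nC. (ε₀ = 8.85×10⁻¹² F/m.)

A = 27.4 cm² = 2.74×10⁻³ m².
Initially C₁ = ε₀A/d = 8.85×10⁻¹² × 2.74×10⁻³ / 1.97×10⁻⁴ = 1.23×10⁻¹⁰ F.
Q₁ = 2.23×10⁻⁹ C.
Battery connected ⇒ V is held fixed. C₂ = 2.61 C₁ and Q = CV, so Q₂/Q₁ = C₂/C₁ = 2.61.
Q₂ = 2.61 × 2.23×10⁻⁹ = 5.81×10⁻⁹ C.

5.81 nC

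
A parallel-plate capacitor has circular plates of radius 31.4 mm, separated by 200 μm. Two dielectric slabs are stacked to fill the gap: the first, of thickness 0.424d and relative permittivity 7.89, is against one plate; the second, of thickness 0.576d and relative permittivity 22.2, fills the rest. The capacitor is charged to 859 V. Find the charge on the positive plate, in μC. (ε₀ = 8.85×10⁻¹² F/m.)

1.48 μC

A = π(31.4 mm)² = 3.10×10⁻³ m².
Stacked slabs ⇒ two capacitors in series, each with the full plate area.
C₁ = κ₁ε₀A/d₁ = 7.89 × 8.85×10⁻¹² × 3.10×10⁻³ / 8.48×10⁻⁵ = 2.55×10⁻⁹ F.
C₂ = κ₂ε₀A/d₂ = 22.2 × 8.85×10⁻¹² × 3.10×10⁻³ / 1.15×10⁻⁴ = 5.28×10⁻⁹ F.
C = (1/C₁ + 1/C₂)⁻¹ = 1.72×10⁻⁹ F.
Q = CV = 1.72×10⁻⁹ × 859 = 1.48×10⁻⁶ C.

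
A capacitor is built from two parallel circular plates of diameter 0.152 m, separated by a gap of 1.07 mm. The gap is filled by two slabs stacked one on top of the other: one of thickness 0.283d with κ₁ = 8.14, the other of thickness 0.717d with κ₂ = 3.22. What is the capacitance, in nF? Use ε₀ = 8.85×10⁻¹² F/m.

C ≈ 0.583 nF

A = π(0.152/2 m)² = 1.81×10⁻² m².
Stacked slabs ⇒ two capacitors in series, each with the full plate area.
C₁ = κ₁ε₀A/d₁ = 8.14 × 8.85×10⁻¹² × 1.81×10⁻² / 3.03×10⁻⁴ = 4.32×10⁻⁹ F.
C₂ = κ₂ε₀A/d₂ = 3.22 × 8.85×10⁻¹² × 1.81×10⁻² / 7.67×10⁻⁴ = 6.74×10⁻¹⁰ F.
C = (1/C₁ + 1/C₂)⁻¹ = 5.83×10⁻¹⁰ F.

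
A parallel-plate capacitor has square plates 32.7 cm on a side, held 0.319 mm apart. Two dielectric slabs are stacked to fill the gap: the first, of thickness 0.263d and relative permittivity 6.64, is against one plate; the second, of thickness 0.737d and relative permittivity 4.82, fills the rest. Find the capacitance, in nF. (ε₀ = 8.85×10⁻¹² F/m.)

A = (32.7 cm)² = 0.107 m².
Stacked slabs ⇒ two capacitors in series, each with the full plate area.
C₁ = κ₁ε₀A/d₁ = 6.64 × 8.85×10⁻¹² × 0.107 / 8.39×10⁻⁵ = 7.49×10⁻⁸ F.
C₂ = κ₂ε₀A/d₂ = 4.82 × 8.85×10⁻¹² × 0.107 / 2.35×10⁻⁴ = 1.94×10⁻⁸ F.
C = (1/C₁ + 1/C₂)⁻¹ = 1.54×10⁻⁸ F.

C ≈ 15.4 nF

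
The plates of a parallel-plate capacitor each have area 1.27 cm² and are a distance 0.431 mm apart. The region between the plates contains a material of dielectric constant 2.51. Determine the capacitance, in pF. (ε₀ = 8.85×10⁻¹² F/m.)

6.55 pF

A = 1.27 cm² = 1.27×10⁻⁴ m².
C = κε₀A/d = 2.51 × 8.85×10⁻¹² × 1.27×10⁻⁴ / 4.31×10⁻⁴ = 6.55×10⁻¹² F.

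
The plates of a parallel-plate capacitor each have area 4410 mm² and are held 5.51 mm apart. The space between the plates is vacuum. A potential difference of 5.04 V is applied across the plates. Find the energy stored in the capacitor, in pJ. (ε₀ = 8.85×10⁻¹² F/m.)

90.0 pJ

A = 4410 mm² = 4.41×10⁻³ m².
C = ε₀A/d = 8.85×10⁻¹² × 4.41×10⁻³ / 5.51×10⁻³ = 7.08×10⁻¹² F.
U = ½CV² = ½ × 7.08×10⁻¹² × (5.04)² = 9.00×10⁻¹¹ J.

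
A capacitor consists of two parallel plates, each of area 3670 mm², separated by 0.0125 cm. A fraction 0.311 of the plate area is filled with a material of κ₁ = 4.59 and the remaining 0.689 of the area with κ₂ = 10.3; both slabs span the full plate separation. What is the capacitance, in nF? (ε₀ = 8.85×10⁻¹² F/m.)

2.21 nF

A = 3670 mm² = 3.67×10⁻³ m².
Side-by-side slabs ⇒ two capacitors in parallel, each spanning the full gap.
C₁ = κ₁ε₀A₁/d = 4.59 × 8.85×10⁻¹² × 1.14×10⁻³ / 1.25×10⁻⁴ = 3.71×10⁻¹⁰ F.
C₂ = κ₂ε₀A₂/d = 10.3 × 8.85×10⁻¹² × 2.53×10⁻³ / 1.25×10⁻⁴ = 1.84×10⁻⁹ F.
C = C₁ + C₂ = 2.21×10⁻⁹ F.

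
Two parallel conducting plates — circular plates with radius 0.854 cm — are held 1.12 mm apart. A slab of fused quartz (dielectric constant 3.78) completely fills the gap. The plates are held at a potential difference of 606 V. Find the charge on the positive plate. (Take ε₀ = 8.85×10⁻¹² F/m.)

A = π(0.854 cm)² = 2.29×10⁻⁴ m².
C = κε₀A/d = 3.78 × 8.85×10⁻¹² × 2.29×10⁻⁴ / 1.12×10⁻³ = 6.84×10⁻¹² F.
Q = CV = 6.84×10⁻¹² × 606 = 4.15×10⁻⁹ C.

Q ≈ 4.15 nC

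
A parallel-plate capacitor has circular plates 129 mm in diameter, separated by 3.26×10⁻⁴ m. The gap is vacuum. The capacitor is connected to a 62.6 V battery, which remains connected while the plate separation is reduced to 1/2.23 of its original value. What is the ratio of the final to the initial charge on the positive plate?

Battery connected ⇒ V is held fixed.
C₂ = 2.23 C₁ and Q = CV, so Q₂/Q₁ = C₂/C₁ = 2.23.

Q₂/Q₁ ≈ 2.23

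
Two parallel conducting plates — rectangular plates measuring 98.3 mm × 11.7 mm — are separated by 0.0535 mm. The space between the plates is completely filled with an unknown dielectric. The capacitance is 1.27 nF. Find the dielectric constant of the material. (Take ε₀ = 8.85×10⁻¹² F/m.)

6.68

A = 98.3 × 11.7 mm² = 1.15×10⁻³ m².
κ = Cd/(ε₀A) = 1.27×10⁻⁹ × 5.35×10⁻⁵ / (8.85×10⁻¹² × 1.15×10⁻³) = 6.68.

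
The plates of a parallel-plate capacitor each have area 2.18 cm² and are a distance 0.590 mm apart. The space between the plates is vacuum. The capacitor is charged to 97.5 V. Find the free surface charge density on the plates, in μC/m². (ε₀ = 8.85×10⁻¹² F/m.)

σ ≈ 1.46 μC/m²

A = 2.18 cm² = 2.18×10⁻⁴ m².
C = ε₀A/d = 8.85×10⁻¹² × 2.18×10⁻⁴ / 5.90×10⁻⁴ = 3.27×10⁻¹² F.
σ = Q/A = CV/A = 3.27×10⁻¹² × 97.5 / 2.18×10⁻⁴ = 1.46×10⁻⁶ C/m².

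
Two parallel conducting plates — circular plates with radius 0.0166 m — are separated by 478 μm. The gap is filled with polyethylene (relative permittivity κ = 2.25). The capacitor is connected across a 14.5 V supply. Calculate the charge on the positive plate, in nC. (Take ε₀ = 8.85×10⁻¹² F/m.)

0.523 nC

A = π(0.0166 m)² = 8.66×10⁻⁴ m².
C = κε₀A/d = 2.25 × 8.85×10⁻¹² × 8.66×10⁻⁴ / 4.78×10⁻⁴ = 3.61×10⁻¹¹ F.
Q = CV = 3.61×10⁻¹¹ × 14.5 = 5.23×10⁻¹⁰ C.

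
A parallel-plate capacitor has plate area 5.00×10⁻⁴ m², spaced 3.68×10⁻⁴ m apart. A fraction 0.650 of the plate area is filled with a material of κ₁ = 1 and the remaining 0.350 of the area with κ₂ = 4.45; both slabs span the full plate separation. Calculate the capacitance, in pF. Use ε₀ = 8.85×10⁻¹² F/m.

26.5 pF

Side-by-side slabs ⇒ two capacitors in parallel, each spanning the full gap.
C₁ = κ₁ε₀A₁/d = 1.00 × 8.85×10⁻¹² × 3.25×10⁻⁴ / 3.68×10⁻⁴ = 7.82×10⁻¹² F.
C₂ = κ₂ε₀A₂/d = 4.45 × 8.85×10⁻¹² × 1.75×10⁻⁴ / 3.68×10⁻⁴ = 1.87×10⁻¹¹ F.
C = C₁ + C₂ = 2.65×10⁻¹¹ F.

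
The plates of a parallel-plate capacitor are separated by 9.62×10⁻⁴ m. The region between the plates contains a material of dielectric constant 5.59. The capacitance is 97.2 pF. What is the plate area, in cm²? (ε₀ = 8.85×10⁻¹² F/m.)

A = Cd/(κε₀) = 9.72×10⁻¹¹ × 9.62×10⁻⁴ / (5.59 × 8.85×10⁻¹²) = 1.89×10⁻³ m².

18.9 cm²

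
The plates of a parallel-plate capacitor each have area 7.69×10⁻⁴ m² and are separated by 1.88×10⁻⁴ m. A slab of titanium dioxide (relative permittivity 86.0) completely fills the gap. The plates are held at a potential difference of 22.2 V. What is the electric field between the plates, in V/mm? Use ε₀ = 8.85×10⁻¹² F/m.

E ≈ 118 V/mm

E = V/d = 22.2 / 1.88×10⁻⁴ = 1.18×10⁵ V/m.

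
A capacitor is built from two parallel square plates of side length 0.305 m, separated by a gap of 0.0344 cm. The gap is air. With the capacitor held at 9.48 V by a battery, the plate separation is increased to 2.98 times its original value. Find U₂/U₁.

Battery connected ⇒ V is held fixed.
C₂ = 0.336 C₁ and U = ½CV², so U₂/U₁ = C₂/C₁ = 0.336.

U₂/U₁ ≈ 0.336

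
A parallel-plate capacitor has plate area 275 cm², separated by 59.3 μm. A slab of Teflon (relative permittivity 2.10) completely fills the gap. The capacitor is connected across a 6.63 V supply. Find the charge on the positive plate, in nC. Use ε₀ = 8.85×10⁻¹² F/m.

57.1 nC

A = 275 cm² = 2.75×10⁻² m².
C = κε₀A/d = 2.10 × 8.85×10⁻¹² × 2.75×10⁻² / 5.93×10⁻⁵ = 8.62×10⁻⁹ F.
Q = CV = 8.62×10⁻⁹ × 6.63 = 5.71×10⁻⁸ C.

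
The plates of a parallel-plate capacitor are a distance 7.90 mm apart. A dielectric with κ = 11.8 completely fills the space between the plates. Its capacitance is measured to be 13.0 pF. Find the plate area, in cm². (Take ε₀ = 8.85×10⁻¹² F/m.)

A = Cd/(κε₀) = 1.30×10⁻¹¹ × 7.90×10⁻³ / (11.8 × 8.85×10⁻¹²) = 9.83×10⁻⁴ m².

A ≈ 9.83 cm²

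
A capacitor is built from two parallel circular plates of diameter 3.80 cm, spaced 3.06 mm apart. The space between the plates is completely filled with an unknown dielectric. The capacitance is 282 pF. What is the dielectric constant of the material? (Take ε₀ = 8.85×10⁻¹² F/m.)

86.0

A = π(3.80/2 cm)² = 1.13×10⁻³ m².
κ = Cd/(ε₀A) = 2.82×10⁻¹⁰ × 3.06×10⁻³ / (8.85×10⁻¹² × 1.13×10⁻³) = 86.0.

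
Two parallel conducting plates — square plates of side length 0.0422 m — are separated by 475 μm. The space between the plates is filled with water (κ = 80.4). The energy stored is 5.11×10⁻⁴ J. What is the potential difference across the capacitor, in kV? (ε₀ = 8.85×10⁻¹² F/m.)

A = (0.0422 m)² = 1.78×10⁻³ m².
C = κε₀A/d = 80.4 × 8.85×10⁻¹² × 1.78×10⁻³ / 4.75×10⁻⁴ = 2.67×10⁻⁹ F.
V = √(2U/C) = √(2 × 5.11×10⁻⁴ / 2.67×10⁻⁹) = 6.19×10² V.

V ≈ 0.619 kV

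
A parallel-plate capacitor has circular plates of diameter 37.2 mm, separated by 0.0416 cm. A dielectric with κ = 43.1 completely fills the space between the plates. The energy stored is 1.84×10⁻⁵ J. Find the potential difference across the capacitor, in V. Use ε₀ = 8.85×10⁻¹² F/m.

192 V

A = π(37.2/2 mm)² = 1.09×10⁻³ m².
C = κε₀A/d = 43.1 × 8.85×10⁻¹² × 1.09×10⁻³ / 4.16×10⁻⁴ = 9.97×10⁻¹⁰ F.
V = √(2U/C) = √(2 × 1.84×10⁻⁵ / 9.97×10⁻¹⁰) = 1.92×10² V.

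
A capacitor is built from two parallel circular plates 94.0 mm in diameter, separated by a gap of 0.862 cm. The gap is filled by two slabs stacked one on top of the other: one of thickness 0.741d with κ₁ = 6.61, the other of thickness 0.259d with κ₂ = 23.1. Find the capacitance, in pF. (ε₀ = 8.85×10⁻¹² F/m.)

A = π(94.0/2 mm)² = 6.94×10⁻³ m².
Stacked slabs ⇒ two capacitors in series, each with the full plate area.
C₁ = κ₁ε₀A/d₁ = 6.61 × 8.85×10⁻¹² × 6.94×10⁻³ / 6.39×10⁻³ = 6.36×10⁻¹¹ F.
C₂ = κ₂ε₀A/d₂ = 23.1 × 8.85×10⁻¹² × 6.94×10⁻³ / 2.23×10⁻³ = 6.35×10⁻¹⁰ F.
C = (1/C₁ + 1/C₂)⁻¹ = 5.78×10⁻¹¹ F.

57.8 pF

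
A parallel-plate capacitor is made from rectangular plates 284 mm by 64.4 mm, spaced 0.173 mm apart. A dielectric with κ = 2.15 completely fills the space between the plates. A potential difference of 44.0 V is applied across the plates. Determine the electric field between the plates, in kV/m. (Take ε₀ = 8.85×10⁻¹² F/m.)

254 kV/m

E = V/d = 44.0 / 1.73×10⁻⁴ = 2.54×10⁵ V/m.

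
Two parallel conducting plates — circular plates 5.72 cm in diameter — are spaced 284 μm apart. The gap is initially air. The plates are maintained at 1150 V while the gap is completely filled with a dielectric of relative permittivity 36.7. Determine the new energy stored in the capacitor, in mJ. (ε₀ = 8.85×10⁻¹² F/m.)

A = π(5.72/2 cm)² = 2.57×10⁻³ m².
Initially C₁ = ε₀A/d = 8.85×10⁻¹² × 2.57×10⁻³ / 2.84×10⁻⁴ = 8.01×10⁻¹¹ F.
U₁ = 5.30×10⁻⁵ J.
Battery connected ⇒ V is held fixed. C₂ = 36.7 C₁ and U = ½CV², so U₂/U₁ = C₂/C₁ = 36.7.
U₂ = 36.7 × 5.30×10⁻⁵ = 1.94×10⁻³ J.

1.94 mJ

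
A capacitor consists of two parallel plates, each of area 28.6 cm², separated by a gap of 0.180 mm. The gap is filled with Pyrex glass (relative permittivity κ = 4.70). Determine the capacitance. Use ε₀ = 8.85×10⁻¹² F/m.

A = 28.6 cm² = 2.86×10⁻³ m².
C = κε₀A/d = 4.70 × 8.85×10⁻¹² × 2.86×10⁻³ / 1.80×10⁻⁴ = 6.61×10⁻¹⁰ F.

0.661 nF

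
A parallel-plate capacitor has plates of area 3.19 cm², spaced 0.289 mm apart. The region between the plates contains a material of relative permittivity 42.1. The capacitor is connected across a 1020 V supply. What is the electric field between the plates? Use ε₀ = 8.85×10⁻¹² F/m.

E = V/d = 1020 / 2.89×10⁻⁴ = 3.53×10⁶ V/m.

E ≈ 3.53 MV/m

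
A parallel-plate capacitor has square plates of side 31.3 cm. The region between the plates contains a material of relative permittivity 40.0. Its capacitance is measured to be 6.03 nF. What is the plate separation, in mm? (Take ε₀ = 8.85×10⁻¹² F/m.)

A = (31.3 cm)² = 9.80×10⁻² m².
d = κε₀A/C = 40.0 × 8.85×10⁻¹² × 9.80×10⁻² / 6.03×10⁻⁹ = 5.75×10⁻³ m.

5.75 mm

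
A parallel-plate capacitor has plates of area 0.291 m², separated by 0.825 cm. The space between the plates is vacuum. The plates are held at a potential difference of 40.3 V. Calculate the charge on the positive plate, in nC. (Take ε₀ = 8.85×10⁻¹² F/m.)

C = ε₀A/d = 8.85×10⁻¹² × 0.291 / 8.25×10⁻³ = 3.12×10⁻¹⁰ F.
Q = CV = 3.12×10⁻¹⁰ × 40.3 = 1.26×10⁻⁸ C.

Q ≈ 12.6 nC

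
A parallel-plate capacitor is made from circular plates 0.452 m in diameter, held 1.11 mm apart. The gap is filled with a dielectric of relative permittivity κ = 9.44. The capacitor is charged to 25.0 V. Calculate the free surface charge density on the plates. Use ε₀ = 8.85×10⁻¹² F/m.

σ ≈ 1.88 μC/m²

A = π(0.452/2 m)² = 0.160 m².
C = κε₀A/d = 9.44 × 8.85×10⁻¹² × 0.160 / 1.11×10⁻³ = 1.21×10⁻⁸ F.
σ = Q/A = CV/A = 1.21×10⁻⁸ × 25.0 / 0.160 = 1.88×10⁻⁶ C/m².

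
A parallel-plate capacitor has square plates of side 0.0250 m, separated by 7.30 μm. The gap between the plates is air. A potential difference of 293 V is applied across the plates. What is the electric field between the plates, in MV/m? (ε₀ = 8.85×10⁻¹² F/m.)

E = V/d = 293 / 7.30×10⁻⁶ = 4.01×10⁷ V/m.

40.1 MV/m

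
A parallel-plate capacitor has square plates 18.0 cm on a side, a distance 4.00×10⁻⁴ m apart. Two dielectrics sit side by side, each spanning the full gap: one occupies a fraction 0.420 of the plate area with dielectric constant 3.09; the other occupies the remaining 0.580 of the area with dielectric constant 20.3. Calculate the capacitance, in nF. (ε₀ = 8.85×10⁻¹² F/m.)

9.37 nF

A = (18.0 cm)² = 3.24×10⁻² m².
Side-by-side slabs ⇒ two capacitors in parallel, each spanning the full gap.
C₁ = κ₁ε₀A₁/d = 3.09 × 8.85×10⁻¹² × 1.36×10⁻² / 4.00×10⁻⁴ = 9.30×10⁻¹⁰ F.
C₂ = κ₂ε₀A₂/d = 20.3 × 8.85×10⁻¹² × 1.88×10⁻² / 4.00×10⁻⁴ = 8.44×10⁻⁹ F.
C = C₁ + C₂ = 9.37×10⁻⁹ F.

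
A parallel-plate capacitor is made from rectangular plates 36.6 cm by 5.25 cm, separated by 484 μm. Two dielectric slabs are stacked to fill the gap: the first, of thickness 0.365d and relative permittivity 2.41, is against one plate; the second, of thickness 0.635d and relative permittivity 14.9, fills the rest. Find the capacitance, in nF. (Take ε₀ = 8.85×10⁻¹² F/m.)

A = 36.6 × 5.25 cm² = 1.92×10⁻² m².
Stacked slabs ⇒ two capacitors in series, each with the full plate area.
C₁ = κ₁ε₀A/d₁ = 2.41 × 8.85×10⁻¹² × 1.92×10⁻² / 1.77×10⁻⁴ = 2.32×10⁻⁹ F.
C₂ = κ₂ε₀A/d₂ = 14.9 × 8.85×10⁻¹² × 1.92×10⁻² / 3.07×10⁻⁴ = 8.24×10⁻⁹ F.
C = (1/C₁ + 1/C₂)⁻¹ = 1.81×10⁻⁹ F.

1.81 nF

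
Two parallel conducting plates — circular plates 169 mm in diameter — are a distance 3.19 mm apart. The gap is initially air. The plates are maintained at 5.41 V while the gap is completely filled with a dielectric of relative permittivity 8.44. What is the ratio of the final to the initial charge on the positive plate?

Battery connected ⇒ V is held fixed.
C₂ = 8.44 C₁ and Q = CV, so Q₂/Q₁ = C₂/C₁ = 8.44.

8.44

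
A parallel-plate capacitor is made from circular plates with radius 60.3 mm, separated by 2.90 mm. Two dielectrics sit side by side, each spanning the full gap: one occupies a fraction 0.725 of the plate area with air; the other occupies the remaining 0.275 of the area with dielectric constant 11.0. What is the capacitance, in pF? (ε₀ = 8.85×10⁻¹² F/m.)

131 pF

A = π(60.3 mm)² = 1.14×10⁻² m².
Side-by-side slabs ⇒ two capacitors in parallel, each spanning the full gap.
C₁ = κ₁ε₀A₁/d = 1.00 × 8.85×10⁻¹² × 8.28×10⁻³ / 2.90×10⁻³ = 2.53×10⁻¹¹ F.
C₂ = κ₂ε₀A₂/d = 11.0 × 8.85×10⁻¹² × 3.14×10⁻³ / 2.90×10⁻³ = 1.05×10⁻¹⁰ F.
C = C₁ + C₂ = 1.31×10⁻¹⁰ F.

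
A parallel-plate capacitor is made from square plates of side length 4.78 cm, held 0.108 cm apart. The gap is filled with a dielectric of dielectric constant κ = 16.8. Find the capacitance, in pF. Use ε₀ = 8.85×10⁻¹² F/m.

A = (4.78 cm)² = 2.28×10⁻³ m².
C = κε₀A/d = 16.8 × 8.85×10⁻¹² × 2.28×10⁻³ / 1.08×10⁻³ = 3.15×10⁻¹⁰ F.

C ≈ 315 pF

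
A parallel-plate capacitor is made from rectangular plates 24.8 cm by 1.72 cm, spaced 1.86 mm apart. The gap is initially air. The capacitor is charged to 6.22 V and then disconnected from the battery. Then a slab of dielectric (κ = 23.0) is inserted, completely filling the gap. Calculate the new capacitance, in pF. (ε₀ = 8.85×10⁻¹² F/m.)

C ≈ 467 pF

A = 24.8 × 1.72 cm² = 4.27×10⁻³ m².
Initially C₁ = ε₀A/d = 8.85×10⁻¹² × 4.27×10⁻³ / 1.86×10⁻³ = 2.03×10⁻¹¹ F.
C = κε₀A/d scales with κ, so C₂/C₁ = κ = 23.0.
C₂ = 23.0 × 2.03×10⁻¹¹ = 4.67×10⁻¹⁰ F.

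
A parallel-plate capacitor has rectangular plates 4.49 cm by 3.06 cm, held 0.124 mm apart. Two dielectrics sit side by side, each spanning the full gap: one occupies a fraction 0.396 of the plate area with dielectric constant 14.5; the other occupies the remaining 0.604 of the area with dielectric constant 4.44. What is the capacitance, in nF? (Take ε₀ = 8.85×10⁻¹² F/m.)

0.826 nF

A = 4.49 × 3.06 cm² = 1.37×10⁻³ m².
Side-by-side slabs ⇒ two capacitors in parallel, each spanning the full gap.
C₁ = κ₁ε₀A₁/d = 14.5 × 8.85×10⁻¹² × 5.44×10⁻⁴ / 1.24×10⁻⁴ = 5.63×10⁻¹⁰ F.
C₂ = κ₂ε₀A₂/d = 4.44 × 8.85×10⁻¹² × 8.30×10⁻⁴ / 1.24×10⁻⁴ = 2.63×10⁻¹⁰ F.
C = C₁ + C₂ = 8.26×10⁻¹⁰ F.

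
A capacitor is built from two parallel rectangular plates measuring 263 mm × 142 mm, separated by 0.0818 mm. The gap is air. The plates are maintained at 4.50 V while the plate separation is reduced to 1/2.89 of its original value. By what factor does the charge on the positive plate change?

Battery connected ⇒ V is held fixed.
C₂ = 2.89 C₁ and Q = CV, so Q₂/Q₁ = C₂/C₁ = 2.89.

2.89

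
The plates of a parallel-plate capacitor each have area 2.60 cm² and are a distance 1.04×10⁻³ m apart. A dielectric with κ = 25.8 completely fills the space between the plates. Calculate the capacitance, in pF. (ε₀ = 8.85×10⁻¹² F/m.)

A = 2.60 cm² = 2.60×10⁻⁴ m².
C = κε₀A/d = 25.8 × 8.85×10⁻¹² × 2.60×10⁻⁴ / 1.04×10⁻³ = 5.71×10⁻¹¹ F.

C ≈ 57.1 pF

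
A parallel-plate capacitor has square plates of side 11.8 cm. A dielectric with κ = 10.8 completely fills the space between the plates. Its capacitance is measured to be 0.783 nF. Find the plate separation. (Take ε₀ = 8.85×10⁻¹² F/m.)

d ≈ 1.70 mm

A = (11.8 cm)² = 1.39×10⁻² m².
d = κε₀A/C = 10.8 × 8.85×10⁻¹² × 1.39×10⁻² / 7.83×10⁻¹⁰ = 1.70×10⁻³ m.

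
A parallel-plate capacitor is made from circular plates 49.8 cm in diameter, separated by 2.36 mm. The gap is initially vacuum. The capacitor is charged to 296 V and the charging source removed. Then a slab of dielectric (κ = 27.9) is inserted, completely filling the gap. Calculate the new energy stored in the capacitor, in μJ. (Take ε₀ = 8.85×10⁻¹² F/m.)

U ≈ 1.15 μJ

A = π(49.8/2 cm)² = 0.195 m².
Initially C₁ = ε₀A/d = 8.85×10⁻¹² × 0.195 / 2.36×10⁻³ = 7.30×10⁻¹⁰ F.
U₁ = 3.20×10⁻⁵ J.
Isolated ⇒ Q is held fixed. C₂ = 27.9 C₁ and U = Q²/(2C), so U₂/U₁ = C₁/C₂ = 0.0358.
U₂ = 0.0358 × 3.20×10⁻⁵ = 1.15×10⁻⁶ J.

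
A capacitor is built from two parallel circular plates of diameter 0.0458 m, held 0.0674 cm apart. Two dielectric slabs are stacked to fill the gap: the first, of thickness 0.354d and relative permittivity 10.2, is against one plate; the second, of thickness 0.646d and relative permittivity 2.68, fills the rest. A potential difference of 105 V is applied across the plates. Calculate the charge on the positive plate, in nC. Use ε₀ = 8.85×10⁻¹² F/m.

8.24 nC

A = π(0.0458/2 m)² = 1.65×10⁻³ m².
Stacked slabs ⇒ two capacitors in series, each with the full plate area.
C₁ = κ₁ε₀A/d₁ = 10.2 × 8.85×10⁻¹² × 1.65×10⁻³ / 2.39×10⁻⁴ = 6.23×10⁻¹⁰ F.
C₂ = κ₂ε₀A/d₂ = 2.68 × 8.85×10⁻¹² × 1.65×10⁻³ / 4.35×10⁻⁴ = 8.97×10⁻¹¹ F.
C = (1/C₁ + 1/C₂)⁻¹ = 7.84×10⁻¹¹ F.
Q = CV = 7.84×10⁻¹¹ × 105 = 8.24×10⁻⁹ C.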